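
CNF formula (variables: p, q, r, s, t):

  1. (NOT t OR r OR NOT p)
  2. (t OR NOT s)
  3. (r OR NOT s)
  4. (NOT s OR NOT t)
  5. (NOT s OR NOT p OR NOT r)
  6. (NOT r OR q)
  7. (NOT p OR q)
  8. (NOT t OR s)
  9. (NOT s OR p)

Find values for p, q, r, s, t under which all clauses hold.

q occurs only positively in the remaining clauses — set q = True.
Set p = True and propagate.
Set r = False and propagate.
  then t is forced to False.
  then s is forced to False.

p=True  q=True  r=False  s=False  t=False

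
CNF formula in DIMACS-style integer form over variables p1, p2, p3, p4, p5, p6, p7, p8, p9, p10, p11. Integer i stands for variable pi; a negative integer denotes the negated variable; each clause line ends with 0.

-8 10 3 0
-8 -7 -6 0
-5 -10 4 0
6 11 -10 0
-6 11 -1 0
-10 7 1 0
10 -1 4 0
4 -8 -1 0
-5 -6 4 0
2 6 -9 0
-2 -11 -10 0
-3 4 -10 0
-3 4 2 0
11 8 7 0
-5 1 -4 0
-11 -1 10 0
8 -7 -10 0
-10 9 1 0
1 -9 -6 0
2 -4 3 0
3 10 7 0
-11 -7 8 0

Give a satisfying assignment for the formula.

Pure literal: p5 appears only negated; assign p5 = False.
Branch on p1: take p1 = True.
Try p2 = True.
The remaining clauses are satisfied by p3 = True, p4 = True, p6 = False, p7 = True, p8 = True, p9 = True, p10 = False, p11 = False.
Every clause has at least one true literal under this assignment.

p1 = True, p2 = True, p3 = True, p4 = True, p5 = False, p6 = False, p7 = True, p8 = True, p9 = True, p10 = False, p11 = False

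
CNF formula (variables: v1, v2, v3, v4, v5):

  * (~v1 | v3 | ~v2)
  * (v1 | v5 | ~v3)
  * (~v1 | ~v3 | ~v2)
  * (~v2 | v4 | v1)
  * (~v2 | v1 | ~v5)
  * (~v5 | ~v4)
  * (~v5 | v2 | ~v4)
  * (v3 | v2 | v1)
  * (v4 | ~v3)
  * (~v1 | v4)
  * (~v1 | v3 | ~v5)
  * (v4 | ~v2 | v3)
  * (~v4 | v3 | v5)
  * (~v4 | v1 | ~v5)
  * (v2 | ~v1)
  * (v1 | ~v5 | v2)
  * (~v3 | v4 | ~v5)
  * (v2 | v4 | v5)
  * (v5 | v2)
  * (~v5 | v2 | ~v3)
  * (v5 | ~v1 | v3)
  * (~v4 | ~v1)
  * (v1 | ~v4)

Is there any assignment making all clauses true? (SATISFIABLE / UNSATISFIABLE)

UNSATISFIABLE

v1 = True:
  propagation gives v4=True; an empty clause results — contradiction.
v1 = False:
  propagation gives v4=False, v2=False, v3=True; an empty clause results — contradiction.
Every branch closes, so no satisfying assignment exists.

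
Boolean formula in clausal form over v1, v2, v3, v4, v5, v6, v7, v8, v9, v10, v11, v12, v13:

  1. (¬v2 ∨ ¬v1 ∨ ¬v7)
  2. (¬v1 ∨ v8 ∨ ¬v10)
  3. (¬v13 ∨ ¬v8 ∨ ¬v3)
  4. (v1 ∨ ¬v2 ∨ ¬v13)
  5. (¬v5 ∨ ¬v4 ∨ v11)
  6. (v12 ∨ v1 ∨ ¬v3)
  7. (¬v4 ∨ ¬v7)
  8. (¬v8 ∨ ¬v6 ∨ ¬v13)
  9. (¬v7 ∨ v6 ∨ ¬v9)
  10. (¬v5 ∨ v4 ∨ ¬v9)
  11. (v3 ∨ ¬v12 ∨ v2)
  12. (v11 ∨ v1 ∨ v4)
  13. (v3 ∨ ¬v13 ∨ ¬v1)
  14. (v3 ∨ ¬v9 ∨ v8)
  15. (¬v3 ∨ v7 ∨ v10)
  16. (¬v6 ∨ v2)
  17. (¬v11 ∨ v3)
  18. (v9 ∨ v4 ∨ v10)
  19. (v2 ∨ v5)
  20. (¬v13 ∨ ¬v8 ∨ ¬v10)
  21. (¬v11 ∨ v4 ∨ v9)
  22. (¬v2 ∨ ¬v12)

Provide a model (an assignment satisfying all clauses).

v1 = T, v2 = F, v3 = T, v4 = F, v5 = T, v6 = F, v7 = F, v8 = T, v9 = F, v10 = T, v11 = F, v12 = T, v13 = F

Pure literal: v13 appears only negated; assign v13 = False.
Set v1 = True and propagate.
Branch on v2: take v2 = False.
  then v6 is forced to False.
  then v5 is forced to True.
The remaining clauses are satisfied by v3 = True, v4 = False, v7 = False, v8 = True, v9 = False, v10 = True, v11 = False, v12 = True.
Check each clause:
  1. (¬v7 ∨ ¬v1 ∨ ¬v2) — ¬v7 is true.
  2. (v8 ∨ ¬v10 ∨ ¬v1) — v8 is true.
  3. (¬v3 ∨ ¬v8 ∨ ¬v13) — ¬v13 is true.
  4. (v1 ∨ ¬v2 ∨ ¬v13) — v1 is true.
  5. (v11 ∨ ¬v5 ∨ ¬v4) — ¬v4 is true.
  6. (v12 ∨ v1 ∨ ¬v3) — v1 is true.
  7. (¬v7 ∨ ¬v4) — ¬v7 is true.
  8. (¬v8 ∨ ¬v13 ∨ ¬v6) — ¬v6 is true.
  9. (¬v7 ∨ v6 ∨ ¬v9) — ¬v7 is true.
  10. (¬v9 ∨ ¬v5 ∨ v4) — ¬v9 is true.
  11. (v3 ∨ v2 ∨ ¬v12) — v3 is true.
  12. (v1 ∨ v4 ∨ v11) — v1 is true.
  13. (¬v13 ∨ ¬v1 ∨ v3) — v3 is true.
  14. (v8 ∨ v3 ∨ ¬v9) — v8 is true.
  15. (¬v3 ∨ v10 ∨ v7) — v10 is true.
  16. (¬v6 ∨ v2) — ¬v6 is true.
  17. (v3 ∨ ¬v11) — v3 is true.
  18. (v9 ∨ v10 ∨ v4) — v10 is true.
  19. (v5 ∨ v2) — v5 is true.
  20. (¬v10 ∨ ¬v13 ∨ ¬v8) — ¬v13 is true.
  21. (v4 ∨ ¬v11 ∨ v9) — ¬v11 is true.
  22. (¬v12 ∨ ¬v2) — ¬v2 is true.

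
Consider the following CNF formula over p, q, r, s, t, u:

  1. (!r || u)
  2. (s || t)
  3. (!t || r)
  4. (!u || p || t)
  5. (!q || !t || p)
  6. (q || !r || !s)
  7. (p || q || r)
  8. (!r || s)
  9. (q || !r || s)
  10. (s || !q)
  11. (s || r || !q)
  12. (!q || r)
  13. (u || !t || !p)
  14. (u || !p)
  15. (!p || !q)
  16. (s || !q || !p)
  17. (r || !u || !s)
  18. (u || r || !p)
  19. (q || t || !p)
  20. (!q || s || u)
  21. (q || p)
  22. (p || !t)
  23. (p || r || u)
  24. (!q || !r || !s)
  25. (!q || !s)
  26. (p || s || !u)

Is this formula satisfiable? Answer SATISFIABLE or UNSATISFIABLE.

q = True:
  propagation gives s=True; an empty clause results — contradiction.
q = False:
  propagation gives p=True, u=True, t=True, r=True; an empty clause results — contradiction.
Every branch closes, so no satisfying assignment exists.

UNSATISFIABLE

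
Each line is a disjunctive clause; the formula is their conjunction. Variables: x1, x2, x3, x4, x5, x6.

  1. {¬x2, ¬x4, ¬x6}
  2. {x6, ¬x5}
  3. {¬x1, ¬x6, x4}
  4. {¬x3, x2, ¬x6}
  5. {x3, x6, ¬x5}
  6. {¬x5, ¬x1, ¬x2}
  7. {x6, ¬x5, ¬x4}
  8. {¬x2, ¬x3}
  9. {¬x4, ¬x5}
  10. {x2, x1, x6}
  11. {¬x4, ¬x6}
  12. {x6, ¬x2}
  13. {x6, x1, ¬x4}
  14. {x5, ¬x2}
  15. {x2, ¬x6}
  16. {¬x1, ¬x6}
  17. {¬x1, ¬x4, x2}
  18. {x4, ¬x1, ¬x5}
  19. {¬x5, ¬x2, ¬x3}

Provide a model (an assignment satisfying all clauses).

Try x1 = True.
  then x6 is forced to False.
  then x5 is forced to False.
  then x2 is forced to False.
  then x4 is forced to False.
x3 is now unconstrained; take x3 = True.
Every clause has at least one true literal under this assignment.

x1=T, x2=F, x3=T, x4=F, x5=F, x6=F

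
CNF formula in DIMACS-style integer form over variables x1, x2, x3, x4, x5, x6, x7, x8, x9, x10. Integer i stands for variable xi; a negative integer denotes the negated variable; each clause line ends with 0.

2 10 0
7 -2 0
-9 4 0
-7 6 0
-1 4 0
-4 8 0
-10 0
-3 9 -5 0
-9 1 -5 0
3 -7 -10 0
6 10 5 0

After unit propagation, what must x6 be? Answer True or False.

(!x10) stands alone — x10 = False.
(x2 || x10): since x10 = False, the clause reduces to (x2). x2 = True.
(x7 || !x2) with x2 = True leaves only x7, so x7 = True.
From (!x7 || x6) and x7 = True: x6 = True.

True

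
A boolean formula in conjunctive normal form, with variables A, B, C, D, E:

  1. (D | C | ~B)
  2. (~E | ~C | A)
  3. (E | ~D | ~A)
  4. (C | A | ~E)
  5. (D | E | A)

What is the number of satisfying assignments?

Case analysis on A and E:
  A=1, E=1: 7 of the 8 assignments to (B,C,D) work.
  A=1, E=0: remaining (B,C,D) ∈ {(0,0,0); (0,1,0); (1,1,0)} — 3.
  A=0, E=1: a clause becomes empty — 0.
  A=0, E=0: remaining (B,C,D) ∈ {(0,0,1); (0,1,1); (1,0,1); (1,1,1)} — 4.
Total: 7 + 3 + 0 + 4 = 14.

14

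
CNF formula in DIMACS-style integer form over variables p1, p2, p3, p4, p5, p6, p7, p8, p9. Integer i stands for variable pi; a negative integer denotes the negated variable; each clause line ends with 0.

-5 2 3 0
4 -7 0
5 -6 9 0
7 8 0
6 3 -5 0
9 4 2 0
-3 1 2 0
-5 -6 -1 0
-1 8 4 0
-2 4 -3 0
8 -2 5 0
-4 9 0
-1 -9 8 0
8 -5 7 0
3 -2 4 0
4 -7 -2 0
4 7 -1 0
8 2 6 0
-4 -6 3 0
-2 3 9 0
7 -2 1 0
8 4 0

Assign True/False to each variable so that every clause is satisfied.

Pure literal: p8 appears only positively; assign p8 = True.
Try p1 = False.
The remaining clauses are satisfied by p2 = True, p3 = True, p4 = True, p5 = True, p6 = True, p7 = True, p9 = True.

p1=F, p2=T, p3=T, p4=T, p5=T, p6=T, p7=T, p8=T, p9=T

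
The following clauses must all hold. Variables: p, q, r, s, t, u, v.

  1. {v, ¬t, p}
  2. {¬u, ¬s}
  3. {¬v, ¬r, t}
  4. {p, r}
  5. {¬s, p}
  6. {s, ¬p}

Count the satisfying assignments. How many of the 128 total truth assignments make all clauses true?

22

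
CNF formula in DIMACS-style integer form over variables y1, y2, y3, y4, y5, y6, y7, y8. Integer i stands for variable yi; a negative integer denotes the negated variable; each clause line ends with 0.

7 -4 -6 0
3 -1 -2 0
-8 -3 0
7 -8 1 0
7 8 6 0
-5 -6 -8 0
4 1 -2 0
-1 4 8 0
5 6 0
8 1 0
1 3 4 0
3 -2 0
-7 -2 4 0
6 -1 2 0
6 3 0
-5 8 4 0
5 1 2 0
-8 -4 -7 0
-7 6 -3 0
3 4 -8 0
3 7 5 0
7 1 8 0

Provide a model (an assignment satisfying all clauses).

y1 = 1, y2 = 1, y3 = 1, y4 = 1, y5 = 0, y6 = 1, y7 = 1, y8 = 0

Try y1 = True.
Try y2 = True.
  then y3 is forced to True.
  then y8 is forced to False.
  then y4 is forced to True.
Set y5 = False and propagate.
  then y6 is forced to True.
  then y7 is forced to True.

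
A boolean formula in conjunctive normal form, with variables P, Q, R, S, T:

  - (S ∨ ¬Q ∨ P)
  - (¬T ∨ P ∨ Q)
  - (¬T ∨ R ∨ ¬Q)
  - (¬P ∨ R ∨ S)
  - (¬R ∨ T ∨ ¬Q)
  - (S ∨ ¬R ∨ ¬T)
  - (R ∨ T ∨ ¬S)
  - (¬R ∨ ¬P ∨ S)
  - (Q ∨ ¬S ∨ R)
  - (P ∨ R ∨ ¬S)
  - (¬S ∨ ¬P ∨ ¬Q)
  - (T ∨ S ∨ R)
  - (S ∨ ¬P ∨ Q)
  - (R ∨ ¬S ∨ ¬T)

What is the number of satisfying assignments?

5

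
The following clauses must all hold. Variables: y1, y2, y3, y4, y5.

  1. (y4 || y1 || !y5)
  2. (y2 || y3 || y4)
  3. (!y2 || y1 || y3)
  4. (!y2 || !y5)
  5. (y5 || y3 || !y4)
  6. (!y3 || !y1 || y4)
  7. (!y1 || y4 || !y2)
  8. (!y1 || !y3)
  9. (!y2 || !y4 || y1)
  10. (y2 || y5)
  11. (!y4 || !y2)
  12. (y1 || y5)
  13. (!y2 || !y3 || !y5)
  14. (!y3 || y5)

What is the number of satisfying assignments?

Satisfying assignments:
  y1=F y2=F y3=F y4=T y5=T
  y1=F y2=F y3=T y4=T y5=T
  y1=T y2=F y3=F y4=T y5=T
Count: 3.

3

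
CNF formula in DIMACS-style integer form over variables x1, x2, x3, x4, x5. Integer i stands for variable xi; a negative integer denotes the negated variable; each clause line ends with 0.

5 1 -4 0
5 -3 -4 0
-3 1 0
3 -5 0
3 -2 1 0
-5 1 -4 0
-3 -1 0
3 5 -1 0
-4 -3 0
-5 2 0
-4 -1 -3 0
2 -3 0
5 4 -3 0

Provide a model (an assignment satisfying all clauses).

Branch on x1: take x1 = False.
  then x3 is forced to False.
  then x5 is forced to False.
  then x4 is forced to False.
  then x2 is forced to False.

x1=0  x2=0  x3=0  x4=0  x5=0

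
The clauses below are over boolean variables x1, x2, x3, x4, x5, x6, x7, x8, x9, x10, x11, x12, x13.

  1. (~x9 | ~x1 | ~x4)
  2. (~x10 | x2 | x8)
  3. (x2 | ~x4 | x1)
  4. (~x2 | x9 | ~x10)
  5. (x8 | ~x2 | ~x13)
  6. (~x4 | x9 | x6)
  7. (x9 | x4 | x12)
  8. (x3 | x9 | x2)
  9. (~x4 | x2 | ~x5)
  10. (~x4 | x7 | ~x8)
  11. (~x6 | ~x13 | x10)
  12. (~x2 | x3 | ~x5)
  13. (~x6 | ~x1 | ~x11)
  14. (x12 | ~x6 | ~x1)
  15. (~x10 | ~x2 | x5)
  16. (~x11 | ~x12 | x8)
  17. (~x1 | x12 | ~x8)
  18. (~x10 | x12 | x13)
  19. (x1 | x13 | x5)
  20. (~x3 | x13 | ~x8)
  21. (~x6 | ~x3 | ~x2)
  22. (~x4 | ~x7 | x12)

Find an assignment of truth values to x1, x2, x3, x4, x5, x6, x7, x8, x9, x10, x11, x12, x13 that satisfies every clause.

x1 = False, x2 = True, x3 = True, x4 = False, x5 = True, x6 = False, x7 = False, x8 = True, x9 = True, x10 = True, x11 = False, x12 = False, x13 = True

x11 occurs only negated in the remaining clauses — set x11 = False.
Try x1 = False.
Set x2 = True and propagate.
The remaining clauses are satisfied by x3 = True, x4 = False, x5 = True, x6 = False, x7 = False, x8 = True, x9 = True, x10 = True, x12 = False, x13 = True.
Every clause has at least one true literal under this assignment.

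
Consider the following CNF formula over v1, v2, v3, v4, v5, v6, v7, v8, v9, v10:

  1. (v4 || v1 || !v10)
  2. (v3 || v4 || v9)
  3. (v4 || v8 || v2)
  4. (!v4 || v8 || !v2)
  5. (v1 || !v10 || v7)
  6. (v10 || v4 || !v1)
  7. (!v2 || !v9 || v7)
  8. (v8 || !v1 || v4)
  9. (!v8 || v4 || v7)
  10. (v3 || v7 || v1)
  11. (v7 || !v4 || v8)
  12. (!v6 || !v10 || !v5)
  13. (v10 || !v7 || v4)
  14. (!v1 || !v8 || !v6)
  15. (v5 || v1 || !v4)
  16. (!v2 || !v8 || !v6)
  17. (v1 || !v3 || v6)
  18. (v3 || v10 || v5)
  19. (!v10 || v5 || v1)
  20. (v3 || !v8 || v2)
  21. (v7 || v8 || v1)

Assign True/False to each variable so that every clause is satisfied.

v1=0, v2=1, v3=0, v4=1, v5=1, v6=0, v7=1, v8=1, v9=1, v10=0

Set v1 = False and propagate.
Set v2 = True and propagate.
Branch on v3: take v3 = False.
  then v7 is forced to True.
The remaining clauses are satisfied by v4 = True, v5 = True, v6 = False, v8 = True, v9 = True, v10 = False.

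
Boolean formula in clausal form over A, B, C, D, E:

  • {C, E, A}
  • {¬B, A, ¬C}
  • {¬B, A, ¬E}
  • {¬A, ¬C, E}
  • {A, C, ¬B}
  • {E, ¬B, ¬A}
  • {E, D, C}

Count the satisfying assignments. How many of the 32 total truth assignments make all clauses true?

15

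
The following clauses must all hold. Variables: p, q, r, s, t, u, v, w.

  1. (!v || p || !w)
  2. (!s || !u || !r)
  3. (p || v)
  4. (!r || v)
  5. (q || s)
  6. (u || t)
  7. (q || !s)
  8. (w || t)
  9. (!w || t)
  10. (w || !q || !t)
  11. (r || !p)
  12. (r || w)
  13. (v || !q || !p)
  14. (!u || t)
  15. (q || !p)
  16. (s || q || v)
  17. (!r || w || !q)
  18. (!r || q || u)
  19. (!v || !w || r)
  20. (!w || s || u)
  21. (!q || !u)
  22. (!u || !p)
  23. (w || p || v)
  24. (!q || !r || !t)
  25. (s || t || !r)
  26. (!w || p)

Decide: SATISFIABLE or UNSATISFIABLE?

q = True:
  propagation gives u=False, t=True, w=True, s=True; an empty clause results — contradiction.
q = False:
  propagation gives s=True; an empty clause results — contradiction.
Every branch closes, so no satisfying assignment exists.

UNSATISFIABLE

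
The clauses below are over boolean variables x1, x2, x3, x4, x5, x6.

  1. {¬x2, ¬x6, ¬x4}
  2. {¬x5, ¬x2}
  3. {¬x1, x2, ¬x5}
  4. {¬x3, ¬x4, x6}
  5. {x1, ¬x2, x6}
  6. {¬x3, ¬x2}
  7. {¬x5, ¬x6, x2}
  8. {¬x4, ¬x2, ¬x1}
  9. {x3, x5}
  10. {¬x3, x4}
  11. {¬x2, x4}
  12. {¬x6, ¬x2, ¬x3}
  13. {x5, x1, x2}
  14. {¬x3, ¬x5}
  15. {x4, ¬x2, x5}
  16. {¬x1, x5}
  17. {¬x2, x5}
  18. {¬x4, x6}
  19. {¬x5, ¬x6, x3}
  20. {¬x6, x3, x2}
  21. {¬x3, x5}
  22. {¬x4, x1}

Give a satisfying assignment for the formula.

x1=False, x2=False, x3=False, x4=False, x5=True, x6=False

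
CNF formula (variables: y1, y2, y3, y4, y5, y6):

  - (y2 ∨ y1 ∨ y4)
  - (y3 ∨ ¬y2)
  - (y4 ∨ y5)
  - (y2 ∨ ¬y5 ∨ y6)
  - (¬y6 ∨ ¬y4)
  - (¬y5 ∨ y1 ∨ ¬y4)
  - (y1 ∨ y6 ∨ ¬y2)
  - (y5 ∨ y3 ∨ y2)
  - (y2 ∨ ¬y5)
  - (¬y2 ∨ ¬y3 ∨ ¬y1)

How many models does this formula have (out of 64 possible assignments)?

3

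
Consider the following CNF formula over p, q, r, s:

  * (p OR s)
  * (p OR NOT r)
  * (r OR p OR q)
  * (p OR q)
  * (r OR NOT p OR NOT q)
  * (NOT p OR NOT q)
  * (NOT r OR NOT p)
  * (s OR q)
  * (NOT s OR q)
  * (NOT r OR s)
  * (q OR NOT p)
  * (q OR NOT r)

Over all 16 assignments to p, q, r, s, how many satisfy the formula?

1

The models are:
  p=F q=T r=F s=T
Count: 1.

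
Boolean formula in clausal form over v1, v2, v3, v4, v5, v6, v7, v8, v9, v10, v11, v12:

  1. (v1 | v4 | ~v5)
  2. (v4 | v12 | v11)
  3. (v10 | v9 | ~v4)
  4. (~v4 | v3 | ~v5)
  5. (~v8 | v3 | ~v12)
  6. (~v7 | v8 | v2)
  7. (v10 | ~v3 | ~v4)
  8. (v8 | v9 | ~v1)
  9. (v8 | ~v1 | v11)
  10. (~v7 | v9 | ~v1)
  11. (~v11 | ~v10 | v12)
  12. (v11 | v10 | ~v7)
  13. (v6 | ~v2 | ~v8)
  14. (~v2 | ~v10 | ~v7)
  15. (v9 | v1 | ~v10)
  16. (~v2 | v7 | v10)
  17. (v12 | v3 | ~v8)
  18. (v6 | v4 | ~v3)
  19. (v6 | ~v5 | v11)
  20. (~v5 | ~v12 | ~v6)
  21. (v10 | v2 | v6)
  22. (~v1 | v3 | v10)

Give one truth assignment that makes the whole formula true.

v1 = False, v2 = True, v3 = True, v4 = True, v5 = False, v6 = True, v7 = False, v8 = False, v9 = True, v10 = True, v11 = False, v12 = False

Pure literal: v5 appears only negated; assign v5 = False.
v9 occurs only positively in the remaining clauses — set v9 = True.
Try v1 = False.
Branch on v2: take v2 = True.
The remaining clauses are satisfied by v3 = True, v4 = True, v6 = True, v7 = False, v8 = False, v10 = True, v11 = False, v12 = False.
Check each clause:
  1. (~v5 | v4 | v1) — ~v5 is true.
  2. (v11 | v12 | v4) — v4 is true.
  3. (v9 | ~v4 | v10) — v9 is true.
  4. (~v5 | v3 | ~v4) — v3 is true.
  5. (v3 | ~v8 | ~v12) — ~v8 is true.
  6. (~v7 | v8 | v2) — ~v7 is true.
  7. (v10 | ~v3 | ~v4) — v10 is true.
  8. (v9 | ~v1 | v8) — v9 is true.
  9. (~v1 | v8 | v11) — ~v1 is true.
  10. (~v1 | ~v7 | v9) — ~v7 is true.
  11. (v12 | ~v11 | ~v10) — ~v11 is true.
  12. (v10 | ~v7 | v11) — ~v7 is true.
  13. (~v2 | ~v8 | v6) — ~v8 is true.
  14. (~v7 | ~v2 | ~v10) — ~v7 is true.
  15. (v9 | ~v10 | v1) — v9 is true.
  16. (v7 | ~v2 | v10) — v10 is true.
  17. (v12 | ~v8 | v3) — ~v8 is true.
  18. (v6 | v4 | ~v3) — v4 is true.
  19. (v6 | ~v5 | v11) — ~v5 is true.
  20. (~v12 | ~v5 | ~v6) — ~v5 is true.
  21. (v10 | v6 | v2) — v10 is true.
  22. (~v1 | v3 | v10) — v10 is true.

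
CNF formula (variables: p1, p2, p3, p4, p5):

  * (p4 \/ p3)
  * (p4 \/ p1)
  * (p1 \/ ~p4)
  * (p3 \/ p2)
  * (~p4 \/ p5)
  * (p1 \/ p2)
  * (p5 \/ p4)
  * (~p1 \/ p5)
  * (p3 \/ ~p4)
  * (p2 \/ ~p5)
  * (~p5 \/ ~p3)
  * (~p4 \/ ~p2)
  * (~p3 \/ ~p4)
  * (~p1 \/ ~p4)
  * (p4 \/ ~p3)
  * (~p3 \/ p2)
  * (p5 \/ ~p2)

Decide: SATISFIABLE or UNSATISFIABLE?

p4 = True:
  propagation gives p1=True; an empty clause results — contradiction.
p4 = False:
  propagation gives p3=True; an empty clause results — contradiction.
Every branch closes, so no satisfying assignment exists.

UNSATISFIABLE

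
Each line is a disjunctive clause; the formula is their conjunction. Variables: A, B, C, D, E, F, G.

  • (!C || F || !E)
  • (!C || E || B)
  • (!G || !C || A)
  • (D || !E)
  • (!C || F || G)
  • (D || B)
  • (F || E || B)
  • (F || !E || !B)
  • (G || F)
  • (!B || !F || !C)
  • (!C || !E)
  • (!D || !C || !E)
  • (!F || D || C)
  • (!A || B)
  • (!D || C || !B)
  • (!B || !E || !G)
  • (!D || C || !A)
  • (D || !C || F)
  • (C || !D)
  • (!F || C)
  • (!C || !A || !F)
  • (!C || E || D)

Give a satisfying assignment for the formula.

Set A = True and propagate.
  then B is forced to True.
Try C = True.
  then F is forced to False.
  then E is forced to False.
  then G is forced to True.
  then D is forced to True.
Every clause has at least one true literal under this assignment.

A=True, B=True, C=True, D=True, E=False, F=False, G=True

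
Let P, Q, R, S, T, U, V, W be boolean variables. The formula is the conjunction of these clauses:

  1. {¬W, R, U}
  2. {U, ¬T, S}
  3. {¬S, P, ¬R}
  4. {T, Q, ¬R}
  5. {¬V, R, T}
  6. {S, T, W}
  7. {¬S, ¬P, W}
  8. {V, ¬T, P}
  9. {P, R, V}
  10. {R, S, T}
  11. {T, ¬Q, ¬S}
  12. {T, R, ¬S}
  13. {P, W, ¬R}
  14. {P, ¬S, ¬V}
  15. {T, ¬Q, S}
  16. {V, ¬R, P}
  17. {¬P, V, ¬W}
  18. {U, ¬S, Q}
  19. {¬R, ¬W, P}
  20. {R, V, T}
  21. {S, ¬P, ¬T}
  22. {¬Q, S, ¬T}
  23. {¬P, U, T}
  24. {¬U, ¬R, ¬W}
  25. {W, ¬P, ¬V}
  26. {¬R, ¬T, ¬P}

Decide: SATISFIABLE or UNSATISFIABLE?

SATISFIABLE

Set P = True and propagate.
For the remaining variables, Q = True, R = False, S = True, T = True, U = True, V = True, W = True works.
Every clause has at least one true literal under this assignment.
So P=T, Q=T, R=F, S=T, T=T, U=T, V=T, W=T is a satisfying assignment.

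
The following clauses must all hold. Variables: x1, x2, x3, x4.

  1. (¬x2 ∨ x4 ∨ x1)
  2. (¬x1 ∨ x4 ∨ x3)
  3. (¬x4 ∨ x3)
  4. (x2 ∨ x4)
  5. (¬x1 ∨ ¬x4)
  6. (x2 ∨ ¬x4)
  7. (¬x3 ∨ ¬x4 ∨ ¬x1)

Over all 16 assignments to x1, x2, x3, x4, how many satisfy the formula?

2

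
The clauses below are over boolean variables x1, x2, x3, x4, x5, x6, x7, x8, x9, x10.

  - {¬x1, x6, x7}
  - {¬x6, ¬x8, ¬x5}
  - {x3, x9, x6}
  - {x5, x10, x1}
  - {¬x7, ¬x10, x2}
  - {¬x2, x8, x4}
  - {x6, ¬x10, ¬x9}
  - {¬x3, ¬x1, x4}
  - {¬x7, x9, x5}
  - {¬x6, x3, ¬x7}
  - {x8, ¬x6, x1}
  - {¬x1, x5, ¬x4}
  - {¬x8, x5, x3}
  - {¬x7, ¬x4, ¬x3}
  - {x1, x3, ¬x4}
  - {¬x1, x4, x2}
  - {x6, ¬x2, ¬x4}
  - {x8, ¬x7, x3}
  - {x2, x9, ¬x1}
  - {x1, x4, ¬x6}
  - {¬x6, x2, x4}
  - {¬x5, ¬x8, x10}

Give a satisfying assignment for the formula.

Set x1 = False and propagate.
Set x2 = False and propagate.
Set x3 = True and propagate.
For the remaining variables, x4 = False, x5 = True, x6 = False, x7 = False, x8 = False, x9 = False, x10 = False works.
Every clause has at least one true literal under this assignment.

x1=F, x2=F, x3=T, x4=F, x5=T, x6=F, x7=F, x8=F, x9=F, x10=F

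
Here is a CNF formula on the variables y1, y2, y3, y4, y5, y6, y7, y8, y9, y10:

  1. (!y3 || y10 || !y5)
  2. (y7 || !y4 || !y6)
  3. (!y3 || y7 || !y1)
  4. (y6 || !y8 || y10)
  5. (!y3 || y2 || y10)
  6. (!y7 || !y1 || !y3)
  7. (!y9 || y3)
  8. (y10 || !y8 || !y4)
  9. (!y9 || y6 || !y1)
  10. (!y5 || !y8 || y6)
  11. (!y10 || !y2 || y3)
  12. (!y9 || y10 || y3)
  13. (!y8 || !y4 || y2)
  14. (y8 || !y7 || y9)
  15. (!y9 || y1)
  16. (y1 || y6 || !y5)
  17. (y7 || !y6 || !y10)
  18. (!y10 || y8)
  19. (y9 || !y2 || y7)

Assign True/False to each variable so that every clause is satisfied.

Pure literal: y4 appears only negated; assign y4 = False.
y5 occurs only negated in the remaining clauses — set y5 = False.
Try y1 = True.
The remaining clauses are satisfied by y2 = False, y3 = False, y6 = False, y7 = False, y8 = False, y9 = False, y10 = False.

y1=T, y2=F, y3=F, y4=F, y5=F, y6=F, y7=F, y8=F, y9=F, y10=F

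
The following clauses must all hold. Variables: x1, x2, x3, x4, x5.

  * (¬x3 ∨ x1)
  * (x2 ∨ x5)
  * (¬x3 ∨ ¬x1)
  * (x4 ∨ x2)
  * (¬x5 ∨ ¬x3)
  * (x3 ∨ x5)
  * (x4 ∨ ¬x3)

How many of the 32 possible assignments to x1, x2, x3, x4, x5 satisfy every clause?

6

Satisfying assignments:
  x1=0 x2=0 x3=0 x4=1 x5=1
  x1=0 x2=1 x3=0 x4=0 x5=1
  x1=0 x2=1 x3=0 x4=1 x5=1
  x1=1 x2=0 x3=0 x4=1 x5=1
  x1=1 x2=1 x3=0 x4=0 x5=1
  x1=1 x2=1 x3=0 x4=1 x5=1
Count: 6.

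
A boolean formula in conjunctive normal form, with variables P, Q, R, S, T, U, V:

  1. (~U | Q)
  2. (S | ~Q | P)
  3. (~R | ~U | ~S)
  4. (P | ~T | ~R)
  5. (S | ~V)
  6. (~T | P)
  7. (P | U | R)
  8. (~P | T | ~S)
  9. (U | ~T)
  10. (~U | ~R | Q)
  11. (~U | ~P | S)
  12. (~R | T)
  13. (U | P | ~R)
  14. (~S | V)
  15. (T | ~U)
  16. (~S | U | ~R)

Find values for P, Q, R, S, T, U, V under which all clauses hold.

Branch on P: take P = True.
Branch on Q: take Q = True.
The remaining clauses are satisfied by R = False, S = True, T = True, U = True, V = True.

P = True, Q = True, R = False, S = True, T = True, U = True, V = True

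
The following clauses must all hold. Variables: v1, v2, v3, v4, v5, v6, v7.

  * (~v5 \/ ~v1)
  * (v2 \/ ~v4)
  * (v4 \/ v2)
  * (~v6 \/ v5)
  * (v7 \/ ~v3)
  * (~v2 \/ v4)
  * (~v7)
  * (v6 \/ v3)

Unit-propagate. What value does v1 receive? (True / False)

Unit clause (~v7) sets v7 = False.
(~v3 \/ v7): since v7 = False, the clause reduces to (~v3). v3 = False.
From (v6 \/ v3) and v3 = False: v6 = True.
(v5 \/ ~v6): since v6 = True, the clause reduces to (v5). v5 = True.
From (~v5 \/ ~v1) and v5 = True: v1 = False.

False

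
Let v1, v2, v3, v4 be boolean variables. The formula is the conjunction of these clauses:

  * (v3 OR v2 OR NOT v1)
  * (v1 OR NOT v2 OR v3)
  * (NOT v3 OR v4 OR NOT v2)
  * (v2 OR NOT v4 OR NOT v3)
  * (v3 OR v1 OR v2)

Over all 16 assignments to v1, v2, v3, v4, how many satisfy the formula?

6

The models are:
  v1=0 v2=0 v3=1 v4=0
  v1=0 v2=1 v3=1 v4=1
  v1=1 v2=0 v3=1 v4=0
  v1=1 v2=1 v3=0 v4=0
  v1=1 v2=1 v3=0 v4=1
  v1=1 v2=1 v3=1 v4=1
Count: 6.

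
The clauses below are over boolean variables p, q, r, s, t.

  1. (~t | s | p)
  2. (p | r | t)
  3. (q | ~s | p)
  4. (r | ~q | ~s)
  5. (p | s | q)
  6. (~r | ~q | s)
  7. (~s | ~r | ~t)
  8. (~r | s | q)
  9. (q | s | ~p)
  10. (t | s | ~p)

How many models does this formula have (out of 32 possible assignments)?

6

Satisfying assignments:
  p=F q=T r=T s=T t=F
  p=T q=F r=F s=T t=F
  p=T q=F r=F s=T t=T
  p=T q=F r=T s=T t=F
  p=T q=T r=F s=F t=T
  p=T q=T r=T s=T t=F
That's 6 in total.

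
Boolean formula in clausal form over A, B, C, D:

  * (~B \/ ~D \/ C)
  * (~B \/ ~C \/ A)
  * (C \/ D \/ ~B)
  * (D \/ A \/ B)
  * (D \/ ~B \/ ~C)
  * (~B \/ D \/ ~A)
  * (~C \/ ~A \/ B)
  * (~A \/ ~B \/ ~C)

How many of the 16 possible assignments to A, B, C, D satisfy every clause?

The models are:
  A=0 B=0 C=0 D=1
  A=0 B=0 C=1 D=1
  A=1 B=0 C=0 D=0
  A=1 B=0 C=0 D=1
Count: 4.

4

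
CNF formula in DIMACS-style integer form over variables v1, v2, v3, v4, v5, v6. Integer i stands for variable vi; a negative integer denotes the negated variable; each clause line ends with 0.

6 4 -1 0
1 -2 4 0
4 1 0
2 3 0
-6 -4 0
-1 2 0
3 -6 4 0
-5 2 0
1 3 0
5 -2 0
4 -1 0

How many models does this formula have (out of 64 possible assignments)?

4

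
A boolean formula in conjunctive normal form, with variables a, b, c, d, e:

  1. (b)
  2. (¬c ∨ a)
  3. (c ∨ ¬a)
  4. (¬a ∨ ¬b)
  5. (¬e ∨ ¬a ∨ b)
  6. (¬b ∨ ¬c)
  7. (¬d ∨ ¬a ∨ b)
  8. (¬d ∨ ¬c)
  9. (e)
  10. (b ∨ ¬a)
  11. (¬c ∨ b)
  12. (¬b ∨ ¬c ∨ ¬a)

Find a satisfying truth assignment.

a=False, b=True, c=False, d=False, e=True

Unit propagation: (b) forces b = True.
(¬a) is a unit clause, so a = False.
(¬c) is a unit clause, so c = False.
The clause (e) is unit: e must be True.
d is now unconstrained; take d = False.
Every clause has at least one true literal under this assignment.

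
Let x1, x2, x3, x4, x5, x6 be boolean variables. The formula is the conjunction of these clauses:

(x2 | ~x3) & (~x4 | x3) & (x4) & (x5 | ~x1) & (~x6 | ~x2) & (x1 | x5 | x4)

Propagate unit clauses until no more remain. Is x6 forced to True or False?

False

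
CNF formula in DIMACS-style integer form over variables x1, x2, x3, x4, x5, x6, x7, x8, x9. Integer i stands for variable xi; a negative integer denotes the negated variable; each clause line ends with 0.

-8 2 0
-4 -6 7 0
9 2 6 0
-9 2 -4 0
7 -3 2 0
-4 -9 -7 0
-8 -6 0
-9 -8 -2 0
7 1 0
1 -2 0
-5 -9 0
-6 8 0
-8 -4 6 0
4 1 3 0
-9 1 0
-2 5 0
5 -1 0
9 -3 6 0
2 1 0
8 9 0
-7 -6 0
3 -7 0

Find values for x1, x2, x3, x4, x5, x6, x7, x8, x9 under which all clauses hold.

x1 = 1, x2 = 1, x3 = 0, x4 = 0, x5 = 1, x6 = 0, x7 = 0, x8 = 1, x9 = 0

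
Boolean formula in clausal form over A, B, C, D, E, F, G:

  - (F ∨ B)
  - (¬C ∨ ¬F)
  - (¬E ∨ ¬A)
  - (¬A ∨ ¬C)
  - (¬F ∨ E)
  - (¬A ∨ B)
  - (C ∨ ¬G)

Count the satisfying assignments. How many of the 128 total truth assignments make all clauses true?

18

Case analysis on A and C:
  A=T, C=T: a clause becomes empty — 0.
  A=T, C=F: remaining (B,D,E,F,G) ∈ {(T,F,F,F,F); (T,T,F,F,F)} — 2.
  A=F, C=T: forces B=T; F=F; D, E, G free → 2^3 = 8.
  A=F, C=F: D free; 4 ways for (B,E,F,G) × 2^1 = 8.
Total: 0 + 2 + 8 + 8 = 18.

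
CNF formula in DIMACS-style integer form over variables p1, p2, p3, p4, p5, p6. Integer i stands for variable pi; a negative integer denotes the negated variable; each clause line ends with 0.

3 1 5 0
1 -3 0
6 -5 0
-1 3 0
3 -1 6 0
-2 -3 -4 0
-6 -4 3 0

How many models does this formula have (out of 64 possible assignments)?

11

Case analysis on p3 and p1:
  p3=T, p1=T: 9 of the 16 assignments to (p2,p4,p5,p6) work.
  p3=T, p1=F: a clause becomes empty — 0.
  p3=F, p1=T: a clause becomes empty — 0.
  p3=F, p1=F: remaining (p2,p4,p5,p6) ∈ {(F,F,T,T); (T,F,T,T)} — 2.
Total: 9 + 0 + 0 + 2 = 11.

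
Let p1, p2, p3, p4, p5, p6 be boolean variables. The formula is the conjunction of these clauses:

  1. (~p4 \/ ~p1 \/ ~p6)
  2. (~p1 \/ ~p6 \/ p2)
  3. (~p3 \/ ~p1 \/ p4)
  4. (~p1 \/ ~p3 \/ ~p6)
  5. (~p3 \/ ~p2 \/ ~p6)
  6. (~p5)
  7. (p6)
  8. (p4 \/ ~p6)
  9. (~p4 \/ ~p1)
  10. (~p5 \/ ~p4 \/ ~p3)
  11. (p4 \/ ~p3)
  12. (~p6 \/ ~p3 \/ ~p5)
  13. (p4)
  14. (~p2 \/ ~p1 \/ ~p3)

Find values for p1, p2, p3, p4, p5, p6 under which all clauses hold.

The clause (~p5) is unit: p5 must be False.
The clause (p6) is unit: p6 must be True.
The clause (p4) is unit: p4 must be True.
The clause (~p1) is unit: p1 must be False.
p2 occurs only negated in the remaining clauses — set p2 = False.
p3 is now unconstrained; take p3 = True.
Every clause has at least one true literal under this assignment.

p1=False, p2=False, p3=True, p4=True, p5=False, p6=True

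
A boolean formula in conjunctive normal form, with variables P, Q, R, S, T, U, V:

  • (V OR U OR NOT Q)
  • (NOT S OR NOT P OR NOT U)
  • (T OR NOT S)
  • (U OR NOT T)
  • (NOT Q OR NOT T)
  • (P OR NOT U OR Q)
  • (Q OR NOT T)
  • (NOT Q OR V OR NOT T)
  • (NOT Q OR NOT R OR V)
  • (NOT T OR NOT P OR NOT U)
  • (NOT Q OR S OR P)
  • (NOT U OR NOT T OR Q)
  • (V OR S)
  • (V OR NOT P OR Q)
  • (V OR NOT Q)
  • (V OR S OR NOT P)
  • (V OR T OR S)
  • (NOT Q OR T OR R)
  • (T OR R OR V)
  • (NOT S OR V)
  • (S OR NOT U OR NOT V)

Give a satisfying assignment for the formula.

Branch on P: take P = True.
Try Q = True.
  then T is forced to False.
  then S is forced to False.
  then V is forced to True.
  then R is forced to True.
  then U is forced to False.

P = True, Q = True, R = True, S = False, T = False, U = False, V = True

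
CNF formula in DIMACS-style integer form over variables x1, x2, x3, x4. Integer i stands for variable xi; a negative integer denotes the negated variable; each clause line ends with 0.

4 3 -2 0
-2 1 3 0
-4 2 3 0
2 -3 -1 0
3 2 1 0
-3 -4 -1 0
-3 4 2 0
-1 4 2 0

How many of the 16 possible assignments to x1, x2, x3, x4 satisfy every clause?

5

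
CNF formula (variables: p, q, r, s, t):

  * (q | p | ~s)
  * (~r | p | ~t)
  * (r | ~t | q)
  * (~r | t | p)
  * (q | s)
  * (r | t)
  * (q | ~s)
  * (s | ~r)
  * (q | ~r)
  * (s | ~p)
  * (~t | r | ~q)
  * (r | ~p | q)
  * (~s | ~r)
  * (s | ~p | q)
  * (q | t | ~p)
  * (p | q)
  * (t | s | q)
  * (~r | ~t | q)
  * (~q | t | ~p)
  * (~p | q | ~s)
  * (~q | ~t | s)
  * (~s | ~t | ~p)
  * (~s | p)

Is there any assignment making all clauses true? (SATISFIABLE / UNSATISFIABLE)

UNSATISFIABLE

q = True:
  t = True:
    propagation gives r=True, p=True, s=True; an empty clause results — contradiction.
  t = False:
    propagation gives r=True, p=True; an empty clause results — contradiction.
q = False:
  propagation gives s=True; an empty clause results — contradiction.
Every branch closes, so no satisfying assignment exists.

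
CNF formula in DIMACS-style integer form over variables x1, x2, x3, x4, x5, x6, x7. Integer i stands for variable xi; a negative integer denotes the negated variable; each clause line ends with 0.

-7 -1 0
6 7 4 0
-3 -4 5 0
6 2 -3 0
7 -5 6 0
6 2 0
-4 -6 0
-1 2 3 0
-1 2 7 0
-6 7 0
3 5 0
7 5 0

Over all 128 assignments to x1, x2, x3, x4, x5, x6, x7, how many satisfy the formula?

Split on x6, then x7.
  x6=1, x7=1: x2 free; 3 ways for (x1,x3,x4,x5) × 2^1 = 6.
  x6=1, x7=0: a clause becomes empty — 0.
  x6=0, x7=1: 5 of the 32 assignments to (x1,x2,x3,x4,x5) work.
  x6=0, x7=0: a clause becomes empty — 0.
Total: 6 + 0 + 5 + 0 = 11.

11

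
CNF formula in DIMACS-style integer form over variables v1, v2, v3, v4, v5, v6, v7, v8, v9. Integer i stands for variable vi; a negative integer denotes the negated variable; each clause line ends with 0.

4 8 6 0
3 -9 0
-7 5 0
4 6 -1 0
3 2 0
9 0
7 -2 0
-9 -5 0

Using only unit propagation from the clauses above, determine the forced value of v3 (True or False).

(v9) stands alone — v9 = True.
From (v3 ∨ ¬v9) and v9 = True: v3 = True.

True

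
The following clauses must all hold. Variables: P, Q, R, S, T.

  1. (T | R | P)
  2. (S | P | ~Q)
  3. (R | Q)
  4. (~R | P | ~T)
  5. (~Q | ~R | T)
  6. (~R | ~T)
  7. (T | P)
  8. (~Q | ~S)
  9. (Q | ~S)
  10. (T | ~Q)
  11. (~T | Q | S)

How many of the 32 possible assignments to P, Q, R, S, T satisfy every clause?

Satisfying assignments:
  P=1 Q=0 R=1 S=0 T=0
  P=1 Q=1 R=0 S=0 T=1
That's 2 in total.

2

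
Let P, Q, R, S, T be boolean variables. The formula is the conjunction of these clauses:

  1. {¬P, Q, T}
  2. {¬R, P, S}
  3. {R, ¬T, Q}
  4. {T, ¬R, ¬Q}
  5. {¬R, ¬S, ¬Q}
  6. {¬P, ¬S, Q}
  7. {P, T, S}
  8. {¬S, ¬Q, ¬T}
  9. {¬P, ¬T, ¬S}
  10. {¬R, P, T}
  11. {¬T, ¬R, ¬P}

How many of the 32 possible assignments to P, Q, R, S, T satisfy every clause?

7

Satisfying assignments:
  P=F Q=F R=F S=T T=F
  P=F Q=F R=T S=T T=T
  P=F Q=T R=F S=F T=T
  P=F Q=T R=F S=T T=F
  P=T Q=T R=F S=F T=F
  P=T Q=T R=F S=F T=T
  P=T Q=T R=F S=T T=F
Count: 7.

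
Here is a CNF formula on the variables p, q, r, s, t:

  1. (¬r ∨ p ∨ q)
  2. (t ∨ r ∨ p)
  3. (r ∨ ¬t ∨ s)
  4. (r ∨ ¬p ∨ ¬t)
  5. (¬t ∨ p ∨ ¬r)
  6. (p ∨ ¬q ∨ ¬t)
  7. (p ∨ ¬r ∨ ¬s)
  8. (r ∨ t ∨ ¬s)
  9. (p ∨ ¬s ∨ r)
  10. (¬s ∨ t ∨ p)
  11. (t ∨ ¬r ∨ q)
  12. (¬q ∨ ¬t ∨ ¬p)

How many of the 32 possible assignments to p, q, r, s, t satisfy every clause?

Case analysis on p and r:
  p=T, r=T: remaining (q,s,t) ∈ {(F,F,T); (F,T,T); (T,F,F); (T,T,F)} — 4.
  p=T, r=F: remaining (q,s,t) ∈ {(F,F,F); (T,F,F)} — 2.
  p=F, r=T: remaining (q,s,t) ∈ {(T,F,F)} — 1.
  p=F, r=F: a clause becomes empty — 0.
Total: 4 + 2 + 1 + 0 = 7.

7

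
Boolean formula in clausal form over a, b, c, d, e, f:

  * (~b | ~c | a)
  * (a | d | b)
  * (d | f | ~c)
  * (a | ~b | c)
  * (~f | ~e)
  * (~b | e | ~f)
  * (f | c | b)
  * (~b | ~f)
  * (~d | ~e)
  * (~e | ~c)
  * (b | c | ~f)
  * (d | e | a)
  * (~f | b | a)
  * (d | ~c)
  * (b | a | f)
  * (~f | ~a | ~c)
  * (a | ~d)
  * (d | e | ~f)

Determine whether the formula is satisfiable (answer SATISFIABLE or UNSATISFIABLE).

SATISFIABLE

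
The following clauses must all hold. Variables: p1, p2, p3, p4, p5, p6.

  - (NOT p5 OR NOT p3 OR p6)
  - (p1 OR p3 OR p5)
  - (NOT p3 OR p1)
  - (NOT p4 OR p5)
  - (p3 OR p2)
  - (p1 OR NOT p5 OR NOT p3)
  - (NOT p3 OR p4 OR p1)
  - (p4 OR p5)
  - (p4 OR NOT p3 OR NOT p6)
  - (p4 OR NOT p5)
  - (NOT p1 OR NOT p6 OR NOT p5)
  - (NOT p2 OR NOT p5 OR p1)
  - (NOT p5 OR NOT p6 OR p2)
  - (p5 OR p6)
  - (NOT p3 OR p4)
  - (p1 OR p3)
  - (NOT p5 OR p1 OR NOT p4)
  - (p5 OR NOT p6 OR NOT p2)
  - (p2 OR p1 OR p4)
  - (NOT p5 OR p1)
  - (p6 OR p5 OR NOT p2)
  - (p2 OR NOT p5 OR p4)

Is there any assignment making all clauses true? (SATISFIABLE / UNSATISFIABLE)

Set p1 = True and propagate.
Try p2 = True.
The remaining clauses are satisfied by p3 = False, p4 = True, p5 = True, p6 = False.
So p1=1, p2=1, p3=0, p4=1, p5=1, p6=0 is a satisfying assignment.

SATISFIABLE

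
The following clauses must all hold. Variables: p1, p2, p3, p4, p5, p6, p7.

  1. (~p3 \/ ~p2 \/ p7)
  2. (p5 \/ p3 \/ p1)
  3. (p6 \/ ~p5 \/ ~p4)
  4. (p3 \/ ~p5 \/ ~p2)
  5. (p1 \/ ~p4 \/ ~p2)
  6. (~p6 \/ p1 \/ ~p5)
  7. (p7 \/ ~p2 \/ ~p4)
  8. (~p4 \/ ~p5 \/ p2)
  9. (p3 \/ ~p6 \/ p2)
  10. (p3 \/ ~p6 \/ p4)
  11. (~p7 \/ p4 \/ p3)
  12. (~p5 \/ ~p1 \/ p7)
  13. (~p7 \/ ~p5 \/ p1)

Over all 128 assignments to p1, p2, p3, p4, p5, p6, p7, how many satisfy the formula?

Split on p5, then p2.
  p5=T, p2=T: remaining (p1,p3,p4,p6,p7) ∈ {(T,T,F,F,T); (T,T,F,T,T); (T,T,T,T,T)} — 3.
  p5=T, p2=F: remaining (p1,p3,p4,p6,p7) ∈ {(F,F,F,F,F); (F,T,F,F,F); (T,T,F,F,T); (T,T,F,T,T)} — 4.
  p5=F, p2=T: 9 of the 32 assignments to (p1,p3,p4,p6,p7) work.
  p5=F, p2=F: 19 of the 32 assignments to (p1,p3,p4,p6,p7) work.
Total: 3 + 4 + 9 + 19 = 35.

35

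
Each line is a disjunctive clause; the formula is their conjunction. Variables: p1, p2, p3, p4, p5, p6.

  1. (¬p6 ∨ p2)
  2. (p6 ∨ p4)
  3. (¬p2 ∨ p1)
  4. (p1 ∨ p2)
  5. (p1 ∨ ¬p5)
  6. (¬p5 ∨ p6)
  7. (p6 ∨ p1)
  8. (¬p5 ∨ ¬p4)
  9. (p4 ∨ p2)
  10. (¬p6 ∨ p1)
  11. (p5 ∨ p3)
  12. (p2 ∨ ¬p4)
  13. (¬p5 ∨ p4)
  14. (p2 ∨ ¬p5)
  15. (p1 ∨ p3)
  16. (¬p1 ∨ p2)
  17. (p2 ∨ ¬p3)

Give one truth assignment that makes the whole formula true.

p1=1  p2=1  p3=1  p4=1  p5=0  p6=1

Branch on p1: take p1 = True.
  then p2 is forced to True.
For the remaining variables, p3 = True, p4 = True, p5 = False, p6 = True works.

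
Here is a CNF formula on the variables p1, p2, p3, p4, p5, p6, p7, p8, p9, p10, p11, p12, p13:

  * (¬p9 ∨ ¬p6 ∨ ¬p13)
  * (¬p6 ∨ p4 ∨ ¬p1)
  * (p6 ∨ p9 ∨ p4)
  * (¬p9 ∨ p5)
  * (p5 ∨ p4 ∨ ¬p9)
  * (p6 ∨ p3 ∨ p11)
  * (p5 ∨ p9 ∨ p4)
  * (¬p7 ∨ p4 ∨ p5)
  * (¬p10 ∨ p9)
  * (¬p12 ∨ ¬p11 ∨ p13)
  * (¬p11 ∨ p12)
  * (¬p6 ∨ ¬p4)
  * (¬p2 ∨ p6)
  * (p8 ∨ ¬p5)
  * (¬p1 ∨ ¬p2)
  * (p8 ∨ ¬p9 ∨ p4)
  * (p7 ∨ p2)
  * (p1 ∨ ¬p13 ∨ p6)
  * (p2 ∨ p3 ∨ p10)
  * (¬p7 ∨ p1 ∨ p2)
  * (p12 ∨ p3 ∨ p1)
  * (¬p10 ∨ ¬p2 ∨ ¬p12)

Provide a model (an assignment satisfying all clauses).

p1=False, p2=True, p3=False, p4=False, p5=True, p6=True, p7=True, p8=True, p9=False, p10=False, p11=True, p12=True, p13=True

Check each clause:
  1. (¬p13 ∨ ¬p6 ∨ ¬p9) — ¬p9 is true.
  2. (p4 ∨ ¬p6 ∨ ¬p1) — ¬p1 is true.
  3. (p4 ∨ p9 ∨ p6) — p6 is true.
  4. (¬p9 ∨ p5) — p5 is true.
  5. (¬p9 ∨ p5 ∨ p4) — p5 is true.
  6. (p3 ∨ p6 ∨ p11) — p11 is true.
  7. (p9 ∨ p4 ∨ p5) — p5 is true.
  8. (¬p7 ∨ p4 ∨ p5) — p5 is true.
  9. (¬p10 ∨ p9) — ¬p10 is true.
  10. (p13 ∨ ¬p12 ∨ ¬p11) — p13 is true.
  11. (p12 ∨ ¬p11) — p12 is true.
  12. (¬p6 ∨ ¬p4) — ¬p4 is true.
  13. (p6 ∨ ¬p2) — p6 is true.
  14. (p8 ∨ ¬p5) — p8 is true.
  15. (¬p1 ∨ ¬p2) — ¬p1 is true.
  16. (p8 ∨ p4 ∨ ¬p9) — p8 is true.
  17. (p7 ∨ p2) — p2 is true.
  18. (p1 ∨ p6 ∨ ¬p13) — p6 is true.
  19. (p3 ∨ p2 ∨ p10) — p2 is true.
  20. (p1 ∨ p2 ∨ ¬p7) — p2 is true.
  21. (p3 ∨ p12 ∨ p1) — p12 is true.
  22. (¬p12 ∨ ¬p10 ∨ ¬p2) — ¬p10 is true.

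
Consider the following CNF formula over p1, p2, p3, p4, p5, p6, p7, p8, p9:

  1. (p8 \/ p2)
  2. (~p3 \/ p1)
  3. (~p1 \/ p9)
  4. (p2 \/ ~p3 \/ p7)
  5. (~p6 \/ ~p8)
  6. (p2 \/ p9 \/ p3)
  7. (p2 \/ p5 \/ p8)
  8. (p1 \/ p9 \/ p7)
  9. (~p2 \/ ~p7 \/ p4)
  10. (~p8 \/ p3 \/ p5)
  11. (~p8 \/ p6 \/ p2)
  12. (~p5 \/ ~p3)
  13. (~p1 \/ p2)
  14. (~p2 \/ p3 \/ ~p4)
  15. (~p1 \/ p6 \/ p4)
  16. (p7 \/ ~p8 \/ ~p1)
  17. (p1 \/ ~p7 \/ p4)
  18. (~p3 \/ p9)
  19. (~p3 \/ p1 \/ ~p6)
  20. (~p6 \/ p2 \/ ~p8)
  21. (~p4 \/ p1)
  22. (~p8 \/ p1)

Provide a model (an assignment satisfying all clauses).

p1=False, p2=True, p3=False, p4=False, p5=False, p6=True, p7=False, p8=False, p9=True

Pure literal: p9 appears only positively; assign p9 = True.
Set p1 = False and propagate.
  then p3 is forced to False.
  then p4 is forced to False.
  then p7 is forced to False.
  then p8 is forced to False.
  then p2 is forced to True.
p5, p6 are now unconstrained; take p5 = False, p6 = True.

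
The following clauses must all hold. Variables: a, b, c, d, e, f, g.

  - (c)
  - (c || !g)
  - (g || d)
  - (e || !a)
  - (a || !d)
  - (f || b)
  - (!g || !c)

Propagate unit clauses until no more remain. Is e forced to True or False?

(c) is a unit clause: c = True.
(!g || !c): since c = True, the clause reduces to (!g). g = False.
(g || d): since g = False, the clause reduces to (d). d = True.
From (!d || a) and d = True: a = True.
(!a || e) with a = True leaves only e, so e = True.

True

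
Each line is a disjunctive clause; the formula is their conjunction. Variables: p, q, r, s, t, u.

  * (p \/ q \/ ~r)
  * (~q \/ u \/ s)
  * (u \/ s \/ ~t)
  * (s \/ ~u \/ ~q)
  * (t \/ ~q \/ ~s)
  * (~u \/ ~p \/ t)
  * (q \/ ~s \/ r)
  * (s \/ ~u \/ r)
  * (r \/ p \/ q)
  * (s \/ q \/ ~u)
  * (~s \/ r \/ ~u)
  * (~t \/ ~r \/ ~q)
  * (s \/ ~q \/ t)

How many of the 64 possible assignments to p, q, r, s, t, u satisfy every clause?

Split on q, then s.
  q=1, s=1: remaining (p,r,t,u) ∈ {(0,0,1,0); (1,0,1,0)} — 2.
  q=1, s=0: a clause becomes empty — 0.
  q=0, s=1: remaining (p,r,t,u) ∈ {(1,1,0,0); (1,1,1,0); (1,1,1,1)} — 3.
  q=0, s=0: remaining (p,r,t,u) ∈ {(1,0,0,0); (1,1,0,0)} — 2.
Total: 2 + 0 + 3 + 2 = 7.

7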